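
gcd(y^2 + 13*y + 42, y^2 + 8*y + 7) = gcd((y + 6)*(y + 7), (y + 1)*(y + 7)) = y + 7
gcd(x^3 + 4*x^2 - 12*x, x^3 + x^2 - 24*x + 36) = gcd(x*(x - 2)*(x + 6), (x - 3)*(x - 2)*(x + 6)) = x^2 + 4*x - 12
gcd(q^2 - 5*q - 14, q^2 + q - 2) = q + 2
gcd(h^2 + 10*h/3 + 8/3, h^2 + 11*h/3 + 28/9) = h + 4/3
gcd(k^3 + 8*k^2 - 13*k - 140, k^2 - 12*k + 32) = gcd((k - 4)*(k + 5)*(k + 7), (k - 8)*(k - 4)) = k - 4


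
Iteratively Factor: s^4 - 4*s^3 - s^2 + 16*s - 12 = (s - 2)*(s^3 - 2*s^2 - 5*s + 6) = (s - 2)*(s + 2)*(s^2 - 4*s + 3) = (s - 2)*(s - 1)*(s + 2)*(s - 3)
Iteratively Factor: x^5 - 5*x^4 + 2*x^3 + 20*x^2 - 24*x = (x + 2)*(x^4 - 7*x^3 + 16*x^2 - 12*x) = (x - 2)*(x + 2)*(x^3 - 5*x^2 + 6*x) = (x - 2)^2*(x + 2)*(x^2 - 3*x) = x*(x - 2)^2*(x + 2)*(x - 3)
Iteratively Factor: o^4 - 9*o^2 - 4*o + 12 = (o + 2)*(o^3 - 2*o^2 - 5*o + 6) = (o - 1)*(o + 2)*(o^2 - o - 6) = (o - 3)*(o - 1)*(o + 2)*(o + 2)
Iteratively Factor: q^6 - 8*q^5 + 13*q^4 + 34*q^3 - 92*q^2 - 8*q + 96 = (q + 1)*(q^5 - 9*q^4 + 22*q^3 + 12*q^2 - 104*q + 96) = (q - 4)*(q + 1)*(q^4 - 5*q^3 + 2*q^2 + 20*q - 24) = (q - 4)*(q - 3)*(q + 1)*(q^3 - 2*q^2 - 4*q + 8) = (q - 4)*(q - 3)*(q - 2)*(q + 1)*(q^2 - 4) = (q - 4)*(q - 3)*(q - 2)*(q + 1)*(q + 2)*(q - 2)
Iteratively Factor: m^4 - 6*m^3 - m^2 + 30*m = (m - 3)*(m^3 - 3*m^2 - 10*m) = m*(m - 3)*(m^2 - 3*m - 10) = m*(m - 3)*(m + 2)*(m - 5)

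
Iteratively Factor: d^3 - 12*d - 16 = (d + 2)*(d^2 - 2*d - 8) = (d + 2)^2*(d - 4)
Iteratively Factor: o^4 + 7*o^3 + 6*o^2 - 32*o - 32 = (o + 4)*(o^3 + 3*o^2 - 6*o - 8) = (o + 4)^2*(o^2 - o - 2) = (o + 1)*(o + 4)^2*(o - 2)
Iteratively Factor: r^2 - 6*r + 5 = (r - 5)*(r - 1)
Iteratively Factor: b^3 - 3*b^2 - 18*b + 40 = (b - 5)*(b^2 + 2*b - 8) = (b - 5)*(b + 4)*(b - 2)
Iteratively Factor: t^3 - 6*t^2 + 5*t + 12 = (t + 1)*(t^2 - 7*t + 12) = (t - 4)*(t + 1)*(t - 3)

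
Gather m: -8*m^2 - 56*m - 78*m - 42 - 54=-8*m^2 - 134*m - 96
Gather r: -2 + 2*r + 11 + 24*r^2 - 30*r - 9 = 24*r^2 - 28*r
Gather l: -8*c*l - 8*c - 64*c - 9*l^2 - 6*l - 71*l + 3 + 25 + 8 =-72*c - 9*l^2 + l*(-8*c - 77) + 36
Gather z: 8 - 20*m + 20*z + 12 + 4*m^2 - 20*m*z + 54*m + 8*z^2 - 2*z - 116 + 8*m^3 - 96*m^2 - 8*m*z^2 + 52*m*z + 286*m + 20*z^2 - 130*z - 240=8*m^3 - 92*m^2 + 320*m + z^2*(28 - 8*m) + z*(32*m - 112) - 336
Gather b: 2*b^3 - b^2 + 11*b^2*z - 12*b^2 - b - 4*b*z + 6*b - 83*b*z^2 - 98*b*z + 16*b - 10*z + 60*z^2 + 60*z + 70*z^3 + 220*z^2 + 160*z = 2*b^3 + b^2*(11*z - 13) + b*(-83*z^2 - 102*z + 21) + 70*z^3 + 280*z^2 + 210*z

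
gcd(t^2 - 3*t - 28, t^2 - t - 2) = 1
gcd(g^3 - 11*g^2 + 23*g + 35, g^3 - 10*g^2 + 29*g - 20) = g - 5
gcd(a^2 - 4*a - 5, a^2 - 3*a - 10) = a - 5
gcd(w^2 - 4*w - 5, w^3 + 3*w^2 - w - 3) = w + 1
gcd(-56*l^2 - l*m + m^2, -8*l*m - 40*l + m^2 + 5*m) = 8*l - m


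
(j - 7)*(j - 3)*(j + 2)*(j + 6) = j^4 - 2*j^3 - 47*j^2 + 48*j + 252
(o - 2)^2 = o^2 - 4*o + 4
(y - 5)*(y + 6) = y^2 + y - 30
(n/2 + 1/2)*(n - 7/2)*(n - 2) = n^3/2 - 9*n^2/4 + 3*n/4 + 7/2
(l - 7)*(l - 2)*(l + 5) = l^3 - 4*l^2 - 31*l + 70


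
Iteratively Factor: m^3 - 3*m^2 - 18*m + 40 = (m + 4)*(m^2 - 7*m + 10) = (m - 5)*(m + 4)*(m - 2)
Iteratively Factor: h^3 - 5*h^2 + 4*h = (h - 1)*(h^2 - 4*h) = h*(h - 1)*(h - 4)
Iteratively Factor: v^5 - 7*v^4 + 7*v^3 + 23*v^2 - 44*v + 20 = (v - 1)*(v^4 - 6*v^3 + v^2 + 24*v - 20) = (v - 2)*(v - 1)*(v^3 - 4*v^2 - 7*v + 10) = (v - 2)*(v - 1)*(v + 2)*(v^2 - 6*v + 5) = (v - 5)*(v - 2)*(v - 1)*(v + 2)*(v - 1)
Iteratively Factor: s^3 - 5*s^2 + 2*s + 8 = (s - 4)*(s^2 - s - 2) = (s - 4)*(s + 1)*(s - 2)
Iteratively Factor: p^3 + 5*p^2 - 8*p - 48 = (p + 4)*(p^2 + p - 12) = (p - 3)*(p + 4)*(p + 4)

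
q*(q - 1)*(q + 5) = q^3 + 4*q^2 - 5*q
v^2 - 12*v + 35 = (v - 7)*(v - 5)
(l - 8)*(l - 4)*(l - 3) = l^3 - 15*l^2 + 68*l - 96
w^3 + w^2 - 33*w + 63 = (w - 3)^2*(w + 7)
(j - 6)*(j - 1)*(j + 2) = j^3 - 5*j^2 - 8*j + 12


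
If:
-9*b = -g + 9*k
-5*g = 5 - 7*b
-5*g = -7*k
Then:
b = 190/581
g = -45/83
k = -225/581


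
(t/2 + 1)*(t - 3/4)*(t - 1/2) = t^3/2 + 3*t^2/8 - 17*t/16 + 3/8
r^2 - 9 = (r - 3)*(r + 3)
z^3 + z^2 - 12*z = z*(z - 3)*(z + 4)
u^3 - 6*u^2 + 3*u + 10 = (u - 5)*(u - 2)*(u + 1)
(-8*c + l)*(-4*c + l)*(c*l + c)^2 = 32*c^4*l^2 + 64*c^4*l + 32*c^4 - 12*c^3*l^3 - 24*c^3*l^2 - 12*c^3*l + c^2*l^4 + 2*c^2*l^3 + c^2*l^2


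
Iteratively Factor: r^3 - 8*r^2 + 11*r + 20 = (r - 5)*(r^2 - 3*r - 4) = (r - 5)*(r - 4)*(r + 1)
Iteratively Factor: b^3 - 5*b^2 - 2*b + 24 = (b + 2)*(b^2 - 7*b + 12) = (b - 4)*(b + 2)*(b - 3)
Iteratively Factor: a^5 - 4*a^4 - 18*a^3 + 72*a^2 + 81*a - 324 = (a + 3)*(a^4 - 7*a^3 + 3*a^2 + 63*a - 108) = (a - 4)*(a + 3)*(a^3 - 3*a^2 - 9*a + 27) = (a - 4)*(a + 3)^2*(a^2 - 6*a + 9) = (a - 4)*(a - 3)*(a + 3)^2*(a - 3)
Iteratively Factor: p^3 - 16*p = (p - 4)*(p^2 + 4*p) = p*(p - 4)*(p + 4)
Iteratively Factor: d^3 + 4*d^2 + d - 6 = (d + 3)*(d^2 + d - 2) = (d - 1)*(d + 3)*(d + 2)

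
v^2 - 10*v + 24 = (v - 6)*(v - 4)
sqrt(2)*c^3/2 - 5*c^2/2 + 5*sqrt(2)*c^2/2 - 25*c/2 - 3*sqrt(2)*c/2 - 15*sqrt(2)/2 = (c + 5)*(c - 3*sqrt(2))*(sqrt(2)*c/2 + 1/2)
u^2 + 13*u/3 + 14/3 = (u + 2)*(u + 7/3)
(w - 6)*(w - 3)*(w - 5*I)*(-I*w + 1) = -I*w^4 - 4*w^3 + 9*I*w^3 + 36*w^2 - 23*I*w^2 - 72*w + 45*I*w - 90*I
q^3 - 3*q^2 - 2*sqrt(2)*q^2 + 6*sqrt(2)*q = q*(q - 3)*(q - 2*sqrt(2))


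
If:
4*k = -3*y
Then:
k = -3*y/4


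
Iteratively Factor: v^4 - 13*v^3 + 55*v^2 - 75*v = (v - 3)*(v^3 - 10*v^2 + 25*v) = v*(v - 3)*(v^2 - 10*v + 25) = v*(v - 5)*(v - 3)*(v - 5)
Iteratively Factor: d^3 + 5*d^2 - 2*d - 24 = (d + 3)*(d^2 + 2*d - 8) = (d - 2)*(d + 3)*(d + 4)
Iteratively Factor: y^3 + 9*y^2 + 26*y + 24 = (y + 4)*(y^2 + 5*y + 6) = (y + 3)*(y + 4)*(y + 2)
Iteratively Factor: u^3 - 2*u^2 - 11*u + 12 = (u - 1)*(u^2 - u - 12) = (u - 1)*(u + 3)*(u - 4)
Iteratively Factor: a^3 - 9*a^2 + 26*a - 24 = (a - 4)*(a^2 - 5*a + 6) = (a - 4)*(a - 2)*(a - 3)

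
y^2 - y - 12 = (y - 4)*(y + 3)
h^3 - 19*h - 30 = (h - 5)*(h + 2)*(h + 3)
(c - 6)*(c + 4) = c^2 - 2*c - 24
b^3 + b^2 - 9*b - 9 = (b - 3)*(b + 1)*(b + 3)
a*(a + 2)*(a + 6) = a^3 + 8*a^2 + 12*a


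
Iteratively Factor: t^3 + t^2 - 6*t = (t + 3)*(t^2 - 2*t) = (t - 2)*(t + 3)*(t)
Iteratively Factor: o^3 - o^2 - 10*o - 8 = (o - 4)*(o^2 + 3*o + 2) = (o - 4)*(o + 2)*(o + 1)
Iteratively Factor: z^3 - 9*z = (z - 3)*(z^2 + 3*z) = z*(z - 3)*(z + 3)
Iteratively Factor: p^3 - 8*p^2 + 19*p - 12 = (p - 1)*(p^2 - 7*p + 12) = (p - 4)*(p - 1)*(p - 3)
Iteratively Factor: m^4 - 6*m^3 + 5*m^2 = (m - 5)*(m^3 - m^2) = m*(m - 5)*(m^2 - m) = m*(m - 5)*(m - 1)*(m)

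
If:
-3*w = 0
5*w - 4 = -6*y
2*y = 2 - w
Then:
No Solution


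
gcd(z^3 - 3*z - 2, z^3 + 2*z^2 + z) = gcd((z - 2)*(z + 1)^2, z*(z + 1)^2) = z^2 + 2*z + 1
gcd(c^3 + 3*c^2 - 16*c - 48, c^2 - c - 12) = c^2 - c - 12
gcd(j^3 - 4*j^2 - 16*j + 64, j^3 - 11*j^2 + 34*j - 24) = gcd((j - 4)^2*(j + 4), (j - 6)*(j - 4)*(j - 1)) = j - 4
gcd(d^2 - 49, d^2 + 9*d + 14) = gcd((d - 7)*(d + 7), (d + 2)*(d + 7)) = d + 7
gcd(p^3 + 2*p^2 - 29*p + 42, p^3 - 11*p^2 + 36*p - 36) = p^2 - 5*p + 6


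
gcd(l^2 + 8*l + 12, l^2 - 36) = l + 6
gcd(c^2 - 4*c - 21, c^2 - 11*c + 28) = c - 7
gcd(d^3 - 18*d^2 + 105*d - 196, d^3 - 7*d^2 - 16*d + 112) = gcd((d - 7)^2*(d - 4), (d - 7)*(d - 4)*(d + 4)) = d^2 - 11*d + 28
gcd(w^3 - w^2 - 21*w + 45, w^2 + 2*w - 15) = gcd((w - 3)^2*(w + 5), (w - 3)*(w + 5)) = w^2 + 2*w - 15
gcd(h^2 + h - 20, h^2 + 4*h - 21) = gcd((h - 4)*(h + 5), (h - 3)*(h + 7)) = 1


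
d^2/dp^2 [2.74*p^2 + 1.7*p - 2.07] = 5.48000000000000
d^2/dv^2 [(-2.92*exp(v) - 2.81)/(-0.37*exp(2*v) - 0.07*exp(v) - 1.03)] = (0.399748*exp(4*v) + 1.463128*exp(3*v) - 6.458535*exp(2*v) - 4.480327*exp(v) + 2.895227)*exp(v)/(0.050653*exp(6*v) + 0.028749*exp(5*v) + 0.42846*exp(4*v) + 0.160405*exp(3*v) + 1.19274*exp(2*v) + 0.222789*exp(v) + 1.092727)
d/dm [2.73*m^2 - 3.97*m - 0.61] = 5.46*m - 3.97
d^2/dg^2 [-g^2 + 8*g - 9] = -2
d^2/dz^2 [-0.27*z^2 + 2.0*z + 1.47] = -0.540000000000000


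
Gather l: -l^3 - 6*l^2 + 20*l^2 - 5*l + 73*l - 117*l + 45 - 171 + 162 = -l^3 + 14*l^2 - 49*l + 36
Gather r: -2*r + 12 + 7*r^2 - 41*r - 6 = 7*r^2 - 43*r + 6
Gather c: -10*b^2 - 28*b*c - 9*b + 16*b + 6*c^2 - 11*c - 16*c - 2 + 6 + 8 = -10*b^2 + 7*b + 6*c^2 + c*(-28*b - 27) + 12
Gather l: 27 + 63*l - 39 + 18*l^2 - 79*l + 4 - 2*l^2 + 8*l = 16*l^2 - 8*l - 8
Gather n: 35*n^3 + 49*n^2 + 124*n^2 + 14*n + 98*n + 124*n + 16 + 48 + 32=35*n^3 + 173*n^2 + 236*n + 96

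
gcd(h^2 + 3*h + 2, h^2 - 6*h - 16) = h + 2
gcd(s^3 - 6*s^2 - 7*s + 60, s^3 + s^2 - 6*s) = s + 3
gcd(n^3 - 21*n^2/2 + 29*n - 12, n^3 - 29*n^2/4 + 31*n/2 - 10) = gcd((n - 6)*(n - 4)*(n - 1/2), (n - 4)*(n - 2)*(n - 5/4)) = n - 4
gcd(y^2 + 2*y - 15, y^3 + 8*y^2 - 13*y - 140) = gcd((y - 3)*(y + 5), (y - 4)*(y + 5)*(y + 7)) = y + 5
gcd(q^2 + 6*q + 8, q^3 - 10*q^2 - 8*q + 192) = q + 4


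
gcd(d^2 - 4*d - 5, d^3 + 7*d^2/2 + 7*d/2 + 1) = d + 1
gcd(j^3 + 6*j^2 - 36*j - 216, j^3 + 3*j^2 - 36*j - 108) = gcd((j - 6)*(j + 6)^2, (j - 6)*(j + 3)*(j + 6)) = j^2 - 36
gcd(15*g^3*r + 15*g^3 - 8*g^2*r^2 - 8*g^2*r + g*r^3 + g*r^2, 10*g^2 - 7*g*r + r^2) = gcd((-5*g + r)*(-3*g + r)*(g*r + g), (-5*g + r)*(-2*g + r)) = -5*g + r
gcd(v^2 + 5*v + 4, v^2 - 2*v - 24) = v + 4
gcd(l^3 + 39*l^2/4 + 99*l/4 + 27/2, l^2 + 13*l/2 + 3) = l + 6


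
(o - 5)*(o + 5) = o^2 - 25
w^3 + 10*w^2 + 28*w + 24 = (w + 2)^2*(w + 6)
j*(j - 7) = j^2 - 7*j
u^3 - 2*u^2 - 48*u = u*(u - 8)*(u + 6)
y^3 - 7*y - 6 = (y - 3)*(y + 1)*(y + 2)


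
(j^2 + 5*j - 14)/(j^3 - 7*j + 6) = (j + 7)/(j^2 + 2*j - 3)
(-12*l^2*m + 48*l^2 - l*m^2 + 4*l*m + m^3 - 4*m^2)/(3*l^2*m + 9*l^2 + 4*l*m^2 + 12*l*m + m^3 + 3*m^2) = (-4*l*m + 16*l + m^2 - 4*m)/(l*m + 3*l + m^2 + 3*m)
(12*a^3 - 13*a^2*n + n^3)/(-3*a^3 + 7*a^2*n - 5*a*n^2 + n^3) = (-4*a - n)/(a - n)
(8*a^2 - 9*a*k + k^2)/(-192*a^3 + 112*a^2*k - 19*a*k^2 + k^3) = (-a + k)/(24*a^2 - 11*a*k + k^2)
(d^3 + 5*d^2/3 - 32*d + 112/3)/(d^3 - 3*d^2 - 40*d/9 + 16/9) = 3*(3*d^2 + 17*d - 28)/(9*d^2 + 9*d - 4)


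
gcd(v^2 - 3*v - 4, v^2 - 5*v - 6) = v + 1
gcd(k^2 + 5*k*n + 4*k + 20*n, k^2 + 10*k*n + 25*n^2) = k + 5*n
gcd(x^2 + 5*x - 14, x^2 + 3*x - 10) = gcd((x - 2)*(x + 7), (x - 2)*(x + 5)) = x - 2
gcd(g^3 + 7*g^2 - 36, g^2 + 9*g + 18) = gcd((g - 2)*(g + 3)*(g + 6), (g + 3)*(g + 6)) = g^2 + 9*g + 18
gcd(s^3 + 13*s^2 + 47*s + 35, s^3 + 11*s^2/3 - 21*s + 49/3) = s + 7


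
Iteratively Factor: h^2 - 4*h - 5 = (h - 5)*(h + 1)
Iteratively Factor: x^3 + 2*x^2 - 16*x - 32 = (x + 2)*(x^2 - 16) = (x - 4)*(x + 2)*(x + 4)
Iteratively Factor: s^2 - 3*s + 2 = (s - 1)*(s - 2)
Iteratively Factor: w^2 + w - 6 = (w - 2)*(w + 3)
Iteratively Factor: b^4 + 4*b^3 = (b)*(b^3 + 4*b^2) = b*(b + 4)*(b^2) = b^2*(b + 4)*(b)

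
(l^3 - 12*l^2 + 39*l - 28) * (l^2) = l^5 - 12*l^4 + 39*l^3 - 28*l^2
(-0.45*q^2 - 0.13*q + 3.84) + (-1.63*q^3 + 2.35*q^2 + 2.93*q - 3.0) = -1.63*q^3 + 1.9*q^2 + 2.8*q + 0.84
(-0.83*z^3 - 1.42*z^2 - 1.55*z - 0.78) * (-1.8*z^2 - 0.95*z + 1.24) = 1.494*z^5 + 3.3445*z^4 + 3.1098*z^3 + 1.1157*z^2 - 1.181*z - 0.9672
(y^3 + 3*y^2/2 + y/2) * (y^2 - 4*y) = y^5 - 5*y^4/2 - 11*y^3/2 - 2*y^2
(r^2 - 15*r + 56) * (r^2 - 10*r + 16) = r^4 - 25*r^3 + 222*r^2 - 800*r + 896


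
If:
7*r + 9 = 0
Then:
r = -9/7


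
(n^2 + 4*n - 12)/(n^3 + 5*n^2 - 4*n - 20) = (n + 6)/(n^2 + 7*n + 10)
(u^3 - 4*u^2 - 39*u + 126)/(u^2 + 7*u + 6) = (u^2 - 10*u + 21)/(u + 1)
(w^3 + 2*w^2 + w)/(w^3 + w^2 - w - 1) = w/(w - 1)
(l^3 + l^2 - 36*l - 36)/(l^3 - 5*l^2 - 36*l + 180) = (l + 1)/(l - 5)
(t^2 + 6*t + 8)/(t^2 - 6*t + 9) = (t^2 + 6*t + 8)/(t^2 - 6*t + 9)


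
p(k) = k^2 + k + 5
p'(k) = 2*k + 1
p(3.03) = 17.21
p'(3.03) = 7.06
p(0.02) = 5.02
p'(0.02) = 1.04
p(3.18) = 18.29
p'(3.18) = 7.36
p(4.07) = 25.63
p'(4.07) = 9.14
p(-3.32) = 12.70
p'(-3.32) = -5.64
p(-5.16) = 26.47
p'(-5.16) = -9.32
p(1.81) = 10.09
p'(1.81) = 4.62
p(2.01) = 11.05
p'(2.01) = 5.02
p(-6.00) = 35.00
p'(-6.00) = -11.00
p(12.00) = 161.00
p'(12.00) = 25.00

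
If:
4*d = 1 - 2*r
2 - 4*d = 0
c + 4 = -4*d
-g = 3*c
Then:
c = -6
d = 1/2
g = 18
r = -1/2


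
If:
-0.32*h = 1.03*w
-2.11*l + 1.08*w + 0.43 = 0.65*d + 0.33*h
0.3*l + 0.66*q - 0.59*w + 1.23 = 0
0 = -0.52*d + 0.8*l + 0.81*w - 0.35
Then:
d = 2.11652856789513*w - 0.243940143457828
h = -3.21875*w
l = 0.363243569131833*w + 0.278938906752412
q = 0.728828680697652*w - 1.99042677579655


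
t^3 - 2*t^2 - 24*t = t*(t - 6)*(t + 4)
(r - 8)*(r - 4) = r^2 - 12*r + 32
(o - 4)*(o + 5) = o^2 + o - 20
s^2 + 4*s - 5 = (s - 1)*(s + 5)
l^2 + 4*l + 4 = (l + 2)^2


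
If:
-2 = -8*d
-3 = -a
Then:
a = 3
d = 1/4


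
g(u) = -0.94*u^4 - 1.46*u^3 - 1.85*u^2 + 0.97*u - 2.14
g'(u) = -3.76*u^3 - 4.38*u^2 - 3.7*u + 0.97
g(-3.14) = -69.60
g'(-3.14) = 85.81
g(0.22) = -2.03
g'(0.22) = -0.10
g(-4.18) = -218.86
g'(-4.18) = 214.52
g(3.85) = -315.67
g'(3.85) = -292.77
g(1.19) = -7.95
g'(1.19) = -15.97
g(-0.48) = -2.92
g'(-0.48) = 2.15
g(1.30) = -9.90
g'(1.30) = -19.50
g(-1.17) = -5.23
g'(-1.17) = 5.33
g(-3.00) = -58.42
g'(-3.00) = 74.17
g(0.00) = -2.14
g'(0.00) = 0.97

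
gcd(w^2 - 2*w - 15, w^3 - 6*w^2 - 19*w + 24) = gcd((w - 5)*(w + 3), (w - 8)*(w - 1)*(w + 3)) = w + 3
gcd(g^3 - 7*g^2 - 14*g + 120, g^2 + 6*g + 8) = g + 4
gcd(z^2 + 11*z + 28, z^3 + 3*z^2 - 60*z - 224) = z^2 + 11*z + 28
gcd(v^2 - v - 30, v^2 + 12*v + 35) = v + 5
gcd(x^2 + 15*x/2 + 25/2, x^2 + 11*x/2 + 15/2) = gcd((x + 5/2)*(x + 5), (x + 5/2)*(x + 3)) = x + 5/2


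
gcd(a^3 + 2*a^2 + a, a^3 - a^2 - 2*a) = a^2 + a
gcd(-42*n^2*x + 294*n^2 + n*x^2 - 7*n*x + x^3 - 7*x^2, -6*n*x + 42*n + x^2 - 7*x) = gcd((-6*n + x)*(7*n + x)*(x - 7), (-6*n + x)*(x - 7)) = -6*n*x + 42*n + x^2 - 7*x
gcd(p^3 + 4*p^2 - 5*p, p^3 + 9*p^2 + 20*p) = p^2 + 5*p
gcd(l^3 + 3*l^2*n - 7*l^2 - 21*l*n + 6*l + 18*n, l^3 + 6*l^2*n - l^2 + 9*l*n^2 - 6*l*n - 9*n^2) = l^2 + 3*l*n - l - 3*n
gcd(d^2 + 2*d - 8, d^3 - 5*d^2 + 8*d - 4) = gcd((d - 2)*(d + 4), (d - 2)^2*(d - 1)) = d - 2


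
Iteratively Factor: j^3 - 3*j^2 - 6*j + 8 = (j - 4)*(j^2 + j - 2) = (j - 4)*(j + 2)*(j - 1)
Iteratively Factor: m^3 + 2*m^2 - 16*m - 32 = (m + 4)*(m^2 - 2*m - 8) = (m + 2)*(m + 4)*(m - 4)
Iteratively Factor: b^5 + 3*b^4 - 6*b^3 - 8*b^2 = (b + 4)*(b^4 - b^3 - 2*b^2) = (b - 2)*(b + 4)*(b^3 + b^2) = b*(b - 2)*(b + 4)*(b^2 + b) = b*(b - 2)*(b + 1)*(b + 4)*(b)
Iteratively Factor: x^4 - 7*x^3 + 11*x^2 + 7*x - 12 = (x - 1)*(x^3 - 6*x^2 + 5*x + 12) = (x - 1)*(x + 1)*(x^2 - 7*x + 12) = (x - 3)*(x - 1)*(x + 1)*(x - 4)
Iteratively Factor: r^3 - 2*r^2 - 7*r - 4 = (r + 1)*(r^2 - 3*r - 4) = (r - 4)*(r + 1)*(r + 1)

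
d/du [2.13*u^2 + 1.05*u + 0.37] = 4.26*u + 1.05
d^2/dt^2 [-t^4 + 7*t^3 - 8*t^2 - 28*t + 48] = -12*t^2 + 42*t - 16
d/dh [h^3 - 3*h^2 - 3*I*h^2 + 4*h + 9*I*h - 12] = 3*h^2 - 6*h - 6*I*h + 4 + 9*I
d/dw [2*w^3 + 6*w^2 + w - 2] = 6*w^2 + 12*w + 1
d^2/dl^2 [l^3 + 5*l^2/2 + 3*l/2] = 6*l + 5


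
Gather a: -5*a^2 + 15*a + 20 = -5*a^2 + 15*a + 20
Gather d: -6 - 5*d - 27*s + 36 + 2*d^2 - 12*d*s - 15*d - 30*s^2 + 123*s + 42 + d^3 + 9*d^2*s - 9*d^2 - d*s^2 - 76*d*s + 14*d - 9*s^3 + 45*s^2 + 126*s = d^3 + d^2*(9*s - 7) + d*(-s^2 - 88*s - 6) - 9*s^3 + 15*s^2 + 222*s + 72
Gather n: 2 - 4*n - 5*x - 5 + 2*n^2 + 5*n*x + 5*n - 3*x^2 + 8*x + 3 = 2*n^2 + n*(5*x + 1) - 3*x^2 + 3*x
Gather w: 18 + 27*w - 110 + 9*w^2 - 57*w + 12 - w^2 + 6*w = 8*w^2 - 24*w - 80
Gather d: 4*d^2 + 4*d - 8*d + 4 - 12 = 4*d^2 - 4*d - 8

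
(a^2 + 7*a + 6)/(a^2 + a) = (a + 6)/a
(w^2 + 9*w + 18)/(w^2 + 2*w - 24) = (w + 3)/(w - 4)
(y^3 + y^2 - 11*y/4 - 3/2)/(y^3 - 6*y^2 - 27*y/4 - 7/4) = (2*y^2 + y - 6)/(2*y^2 - 13*y - 7)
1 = 1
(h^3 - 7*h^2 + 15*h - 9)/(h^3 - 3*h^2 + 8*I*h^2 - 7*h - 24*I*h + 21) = (h^2 - 4*h + 3)/(h^2 + 8*I*h - 7)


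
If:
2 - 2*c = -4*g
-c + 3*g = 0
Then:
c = 3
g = 1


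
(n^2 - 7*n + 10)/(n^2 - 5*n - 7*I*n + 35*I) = (n - 2)/(n - 7*I)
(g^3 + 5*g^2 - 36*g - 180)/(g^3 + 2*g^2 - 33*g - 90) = (g + 6)/(g + 3)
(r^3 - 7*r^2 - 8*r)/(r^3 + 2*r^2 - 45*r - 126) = r*(r^2 - 7*r - 8)/(r^3 + 2*r^2 - 45*r - 126)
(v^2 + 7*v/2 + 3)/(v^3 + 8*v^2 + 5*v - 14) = (v + 3/2)/(v^2 + 6*v - 7)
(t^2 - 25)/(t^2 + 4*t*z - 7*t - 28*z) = (t^2 - 25)/(t^2 + 4*t*z - 7*t - 28*z)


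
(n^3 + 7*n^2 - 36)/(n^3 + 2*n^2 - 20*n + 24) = (n + 3)/(n - 2)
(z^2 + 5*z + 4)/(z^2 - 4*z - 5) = (z + 4)/(z - 5)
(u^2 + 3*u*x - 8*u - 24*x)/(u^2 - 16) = (u^2 + 3*u*x - 8*u - 24*x)/(u^2 - 16)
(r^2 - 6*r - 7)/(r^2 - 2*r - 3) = (r - 7)/(r - 3)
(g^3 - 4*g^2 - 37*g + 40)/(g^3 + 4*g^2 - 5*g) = (g - 8)/g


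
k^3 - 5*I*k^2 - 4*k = k*(k - 4*I)*(k - I)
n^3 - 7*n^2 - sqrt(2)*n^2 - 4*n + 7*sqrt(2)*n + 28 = (n - 7)*(n - 2*sqrt(2))*(n + sqrt(2))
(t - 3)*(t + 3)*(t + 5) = t^3 + 5*t^2 - 9*t - 45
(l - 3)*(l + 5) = l^2 + 2*l - 15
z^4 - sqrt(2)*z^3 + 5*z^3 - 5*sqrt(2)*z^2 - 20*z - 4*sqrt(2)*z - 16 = (z + 1)*(z + 4)*(z - 2*sqrt(2))*(z + sqrt(2))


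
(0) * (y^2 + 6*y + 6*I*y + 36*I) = 0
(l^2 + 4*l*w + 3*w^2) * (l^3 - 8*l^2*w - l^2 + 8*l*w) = l^5 - 4*l^4*w - l^4 - 29*l^3*w^2 + 4*l^3*w - 24*l^2*w^3 + 29*l^2*w^2 + 24*l*w^3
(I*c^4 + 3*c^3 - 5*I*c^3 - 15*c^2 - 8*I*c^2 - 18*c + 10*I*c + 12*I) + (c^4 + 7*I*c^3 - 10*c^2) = c^4 + I*c^4 + 3*c^3 + 2*I*c^3 - 25*c^2 - 8*I*c^2 - 18*c + 10*I*c + 12*I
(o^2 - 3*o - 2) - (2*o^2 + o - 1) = -o^2 - 4*o - 1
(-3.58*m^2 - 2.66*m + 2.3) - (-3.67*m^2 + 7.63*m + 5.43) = 0.0899999999999999*m^2 - 10.29*m - 3.13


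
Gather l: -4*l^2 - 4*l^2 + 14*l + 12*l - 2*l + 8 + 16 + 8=-8*l^2 + 24*l + 32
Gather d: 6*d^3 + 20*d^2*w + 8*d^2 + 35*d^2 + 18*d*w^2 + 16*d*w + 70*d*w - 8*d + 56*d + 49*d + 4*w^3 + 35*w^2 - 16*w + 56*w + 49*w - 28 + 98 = 6*d^3 + d^2*(20*w + 43) + d*(18*w^2 + 86*w + 97) + 4*w^3 + 35*w^2 + 89*w + 70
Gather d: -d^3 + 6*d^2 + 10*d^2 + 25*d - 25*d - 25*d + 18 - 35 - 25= -d^3 + 16*d^2 - 25*d - 42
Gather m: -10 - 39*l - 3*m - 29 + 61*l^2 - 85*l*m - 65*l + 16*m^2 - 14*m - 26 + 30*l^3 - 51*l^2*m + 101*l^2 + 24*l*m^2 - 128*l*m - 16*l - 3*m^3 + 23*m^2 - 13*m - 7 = 30*l^3 + 162*l^2 - 120*l - 3*m^3 + m^2*(24*l + 39) + m*(-51*l^2 - 213*l - 30) - 72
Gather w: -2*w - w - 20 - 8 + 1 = -3*w - 27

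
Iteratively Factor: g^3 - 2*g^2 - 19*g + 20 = (g + 4)*(g^2 - 6*g + 5) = (g - 1)*(g + 4)*(g - 5)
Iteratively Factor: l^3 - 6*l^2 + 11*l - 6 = (l - 2)*(l^2 - 4*l + 3) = (l - 2)*(l - 1)*(l - 3)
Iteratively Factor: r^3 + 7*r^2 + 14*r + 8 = (r + 2)*(r^2 + 5*r + 4) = (r + 1)*(r + 2)*(r + 4)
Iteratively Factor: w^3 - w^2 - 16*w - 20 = (w + 2)*(w^2 - 3*w - 10) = (w + 2)^2*(w - 5)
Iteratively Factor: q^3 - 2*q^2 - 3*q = (q)*(q^2 - 2*q - 3) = q*(q - 3)*(q + 1)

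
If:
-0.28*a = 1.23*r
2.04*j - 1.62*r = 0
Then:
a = -4.39285714285714*r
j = 0.794117647058823*r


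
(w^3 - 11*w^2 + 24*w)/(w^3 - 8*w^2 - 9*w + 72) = w/(w + 3)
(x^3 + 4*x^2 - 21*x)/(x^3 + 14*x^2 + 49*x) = (x - 3)/(x + 7)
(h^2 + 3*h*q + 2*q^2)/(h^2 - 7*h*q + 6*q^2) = (h^2 + 3*h*q + 2*q^2)/(h^2 - 7*h*q + 6*q^2)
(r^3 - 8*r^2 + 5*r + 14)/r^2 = r - 8 + 5/r + 14/r^2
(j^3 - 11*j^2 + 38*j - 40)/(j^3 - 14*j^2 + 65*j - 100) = (j - 2)/(j - 5)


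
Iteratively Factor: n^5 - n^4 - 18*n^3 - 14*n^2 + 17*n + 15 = (n + 3)*(n^4 - 4*n^3 - 6*n^2 + 4*n + 5) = (n + 1)*(n + 3)*(n^3 - 5*n^2 - n + 5) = (n - 1)*(n + 1)*(n + 3)*(n^2 - 4*n - 5) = (n - 1)*(n + 1)^2*(n + 3)*(n - 5)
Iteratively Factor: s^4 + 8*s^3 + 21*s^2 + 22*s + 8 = (s + 1)*(s^3 + 7*s^2 + 14*s + 8) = (s + 1)*(s + 2)*(s^2 + 5*s + 4) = (s + 1)*(s + 2)*(s + 4)*(s + 1)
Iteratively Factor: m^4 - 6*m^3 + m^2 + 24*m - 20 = (m - 2)*(m^3 - 4*m^2 - 7*m + 10) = (m - 5)*(m - 2)*(m^2 + m - 2) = (m - 5)*(m - 2)*(m - 1)*(m + 2)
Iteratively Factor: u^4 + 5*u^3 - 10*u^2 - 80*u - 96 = (u + 3)*(u^3 + 2*u^2 - 16*u - 32) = (u + 2)*(u + 3)*(u^2 - 16) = (u + 2)*(u + 3)*(u + 4)*(u - 4)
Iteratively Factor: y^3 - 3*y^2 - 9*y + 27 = (y - 3)*(y^2 - 9) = (y - 3)^2*(y + 3)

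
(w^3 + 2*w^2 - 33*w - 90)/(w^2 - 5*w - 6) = (w^2 + 8*w + 15)/(w + 1)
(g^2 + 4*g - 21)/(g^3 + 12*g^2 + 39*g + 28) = (g - 3)/(g^2 + 5*g + 4)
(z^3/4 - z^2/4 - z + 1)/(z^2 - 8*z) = (z^3 - z^2 - 4*z + 4)/(4*z*(z - 8))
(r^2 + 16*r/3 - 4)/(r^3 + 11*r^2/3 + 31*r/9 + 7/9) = 3*(3*r^2 + 16*r - 12)/(9*r^3 + 33*r^2 + 31*r + 7)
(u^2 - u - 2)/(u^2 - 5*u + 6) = (u + 1)/(u - 3)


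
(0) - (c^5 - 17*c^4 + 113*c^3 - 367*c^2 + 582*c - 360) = -c^5 + 17*c^4 - 113*c^3 + 367*c^2 - 582*c + 360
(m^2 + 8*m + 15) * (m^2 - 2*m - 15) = m^4 + 6*m^3 - 16*m^2 - 150*m - 225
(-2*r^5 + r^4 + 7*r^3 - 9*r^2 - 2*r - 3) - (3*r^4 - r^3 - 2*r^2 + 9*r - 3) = -2*r^5 - 2*r^4 + 8*r^3 - 7*r^2 - 11*r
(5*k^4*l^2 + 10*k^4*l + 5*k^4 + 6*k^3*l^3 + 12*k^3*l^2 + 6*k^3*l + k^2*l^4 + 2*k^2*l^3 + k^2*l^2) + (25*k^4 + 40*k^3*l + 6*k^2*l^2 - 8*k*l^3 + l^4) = 5*k^4*l^2 + 10*k^4*l + 30*k^4 + 6*k^3*l^3 + 12*k^3*l^2 + 46*k^3*l + k^2*l^4 + 2*k^2*l^3 + 7*k^2*l^2 - 8*k*l^3 + l^4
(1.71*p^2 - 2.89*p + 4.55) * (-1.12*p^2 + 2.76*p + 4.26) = -1.9152*p^4 + 7.9564*p^3 - 5.7878*p^2 + 0.246599999999997*p + 19.383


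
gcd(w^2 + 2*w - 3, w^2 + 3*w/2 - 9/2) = w + 3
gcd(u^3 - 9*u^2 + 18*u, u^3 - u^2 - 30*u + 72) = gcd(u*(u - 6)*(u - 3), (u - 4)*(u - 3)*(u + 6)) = u - 3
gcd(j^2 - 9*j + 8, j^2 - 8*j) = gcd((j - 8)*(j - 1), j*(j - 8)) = j - 8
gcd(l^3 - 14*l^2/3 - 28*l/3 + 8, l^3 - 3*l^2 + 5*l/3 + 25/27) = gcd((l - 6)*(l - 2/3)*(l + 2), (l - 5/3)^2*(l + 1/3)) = 1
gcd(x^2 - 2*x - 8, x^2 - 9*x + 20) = x - 4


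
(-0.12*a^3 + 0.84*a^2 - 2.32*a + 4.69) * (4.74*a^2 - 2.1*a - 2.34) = -0.5688*a^5 + 4.2336*a^4 - 12.48*a^3 + 25.137*a^2 - 4.4202*a - 10.9746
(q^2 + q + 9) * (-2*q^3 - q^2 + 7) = -2*q^5 - 3*q^4 - 19*q^3 - 2*q^2 + 7*q + 63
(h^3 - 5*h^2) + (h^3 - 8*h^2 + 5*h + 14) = 2*h^3 - 13*h^2 + 5*h + 14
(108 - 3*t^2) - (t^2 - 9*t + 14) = -4*t^2 + 9*t + 94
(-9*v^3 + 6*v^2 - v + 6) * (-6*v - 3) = 54*v^4 - 9*v^3 - 12*v^2 - 33*v - 18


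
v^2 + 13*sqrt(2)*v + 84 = (v + 6*sqrt(2))*(v + 7*sqrt(2))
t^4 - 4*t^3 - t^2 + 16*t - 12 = (t - 3)*(t - 2)*(t - 1)*(t + 2)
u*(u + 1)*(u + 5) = u^3 + 6*u^2 + 5*u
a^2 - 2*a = a*(a - 2)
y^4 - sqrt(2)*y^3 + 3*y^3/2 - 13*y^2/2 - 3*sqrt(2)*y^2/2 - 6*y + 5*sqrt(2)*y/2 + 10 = (y - 1)*(y + 5/2)*(y - 2*sqrt(2))*(y + sqrt(2))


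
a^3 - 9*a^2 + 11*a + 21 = (a - 7)*(a - 3)*(a + 1)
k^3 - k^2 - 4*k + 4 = (k - 2)*(k - 1)*(k + 2)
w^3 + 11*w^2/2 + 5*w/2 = w*(w + 1/2)*(w + 5)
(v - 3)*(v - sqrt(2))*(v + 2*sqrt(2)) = v^3 - 3*v^2 + sqrt(2)*v^2 - 3*sqrt(2)*v - 4*v + 12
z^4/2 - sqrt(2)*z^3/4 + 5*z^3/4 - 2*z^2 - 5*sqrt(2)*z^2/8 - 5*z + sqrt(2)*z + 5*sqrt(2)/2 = (z/2 + 1)*(z - 2)*(z + 5/2)*(z - sqrt(2)/2)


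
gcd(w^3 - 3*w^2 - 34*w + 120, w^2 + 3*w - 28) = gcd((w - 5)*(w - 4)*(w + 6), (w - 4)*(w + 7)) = w - 4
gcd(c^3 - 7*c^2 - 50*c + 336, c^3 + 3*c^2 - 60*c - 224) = c^2 - c - 56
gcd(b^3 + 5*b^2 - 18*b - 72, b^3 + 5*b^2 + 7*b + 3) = b + 3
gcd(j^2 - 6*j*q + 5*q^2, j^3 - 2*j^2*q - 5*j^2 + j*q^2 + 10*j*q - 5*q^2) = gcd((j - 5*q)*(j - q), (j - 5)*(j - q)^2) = -j + q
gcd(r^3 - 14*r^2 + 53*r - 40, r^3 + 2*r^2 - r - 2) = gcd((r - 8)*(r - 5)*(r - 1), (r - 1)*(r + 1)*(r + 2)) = r - 1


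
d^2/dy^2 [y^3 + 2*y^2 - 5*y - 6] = 6*y + 4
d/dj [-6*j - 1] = -6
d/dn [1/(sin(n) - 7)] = -cos(n)/(sin(n) - 7)^2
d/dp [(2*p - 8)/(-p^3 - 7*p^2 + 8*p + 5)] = 2*(2*p^3 - 5*p^2 - 56*p + 37)/(p^6 + 14*p^5 + 33*p^4 - 122*p^3 - 6*p^2 + 80*p + 25)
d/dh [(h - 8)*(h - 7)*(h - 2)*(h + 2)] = 4*h^3 - 45*h^2 + 104*h + 60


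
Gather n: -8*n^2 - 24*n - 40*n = -8*n^2 - 64*n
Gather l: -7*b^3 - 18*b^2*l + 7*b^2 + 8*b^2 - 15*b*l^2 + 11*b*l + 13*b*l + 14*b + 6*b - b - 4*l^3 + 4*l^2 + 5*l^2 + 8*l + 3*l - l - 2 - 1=-7*b^3 + 15*b^2 + 19*b - 4*l^3 + l^2*(9 - 15*b) + l*(-18*b^2 + 24*b + 10) - 3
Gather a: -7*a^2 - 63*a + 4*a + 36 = -7*a^2 - 59*a + 36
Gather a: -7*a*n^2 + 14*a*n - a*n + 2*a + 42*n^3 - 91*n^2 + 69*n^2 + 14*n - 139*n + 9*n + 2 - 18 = a*(-7*n^2 + 13*n + 2) + 42*n^3 - 22*n^2 - 116*n - 16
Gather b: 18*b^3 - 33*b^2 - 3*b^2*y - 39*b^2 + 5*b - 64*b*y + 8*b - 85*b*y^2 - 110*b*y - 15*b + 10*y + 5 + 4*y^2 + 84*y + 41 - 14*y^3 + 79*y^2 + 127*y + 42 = 18*b^3 + b^2*(-3*y - 72) + b*(-85*y^2 - 174*y - 2) - 14*y^3 + 83*y^2 + 221*y + 88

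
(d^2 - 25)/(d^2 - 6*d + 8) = (d^2 - 25)/(d^2 - 6*d + 8)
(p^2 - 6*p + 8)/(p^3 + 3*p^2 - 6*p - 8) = (p - 4)/(p^2 + 5*p + 4)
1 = 1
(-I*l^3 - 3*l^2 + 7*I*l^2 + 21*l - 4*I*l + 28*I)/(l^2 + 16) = (-I*l^2 + l*(1 + 7*I) - 7)/(l + 4*I)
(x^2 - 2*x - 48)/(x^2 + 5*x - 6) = (x - 8)/(x - 1)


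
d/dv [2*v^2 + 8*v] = 4*v + 8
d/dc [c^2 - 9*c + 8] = 2*c - 9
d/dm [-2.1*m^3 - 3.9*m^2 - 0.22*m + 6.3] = -6.3*m^2 - 7.8*m - 0.22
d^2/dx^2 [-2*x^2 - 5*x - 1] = -4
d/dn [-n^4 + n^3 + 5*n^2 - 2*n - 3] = -4*n^3 + 3*n^2 + 10*n - 2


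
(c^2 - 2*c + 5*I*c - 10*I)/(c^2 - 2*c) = (c + 5*I)/c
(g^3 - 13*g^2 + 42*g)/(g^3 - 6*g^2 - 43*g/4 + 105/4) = 4*g*(g - 6)/(4*g^2 + 4*g - 15)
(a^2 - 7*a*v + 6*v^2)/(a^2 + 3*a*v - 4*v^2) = (a - 6*v)/(a + 4*v)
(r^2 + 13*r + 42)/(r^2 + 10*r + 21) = (r + 6)/(r + 3)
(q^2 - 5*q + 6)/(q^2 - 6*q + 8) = (q - 3)/(q - 4)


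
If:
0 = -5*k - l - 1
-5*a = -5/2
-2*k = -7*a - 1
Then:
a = 1/2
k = 9/4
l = -49/4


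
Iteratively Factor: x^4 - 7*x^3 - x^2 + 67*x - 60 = (x - 5)*(x^3 - 2*x^2 - 11*x + 12) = (x - 5)*(x + 3)*(x^2 - 5*x + 4) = (x - 5)*(x - 4)*(x + 3)*(x - 1)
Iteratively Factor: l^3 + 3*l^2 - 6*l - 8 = (l - 2)*(l^2 + 5*l + 4) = (l - 2)*(l + 1)*(l + 4)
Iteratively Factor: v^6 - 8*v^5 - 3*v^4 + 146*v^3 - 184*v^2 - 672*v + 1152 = (v - 4)*(v^5 - 4*v^4 - 19*v^3 + 70*v^2 + 96*v - 288) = (v - 4)*(v + 3)*(v^4 - 7*v^3 + 2*v^2 + 64*v - 96) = (v - 4)^2*(v + 3)*(v^3 - 3*v^2 - 10*v + 24) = (v - 4)^2*(v - 2)*(v + 3)*(v^2 - v - 12) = (v - 4)^3*(v - 2)*(v + 3)*(v + 3)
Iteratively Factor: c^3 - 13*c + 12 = (c - 3)*(c^2 + 3*c - 4) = (c - 3)*(c + 4)*(c - 1)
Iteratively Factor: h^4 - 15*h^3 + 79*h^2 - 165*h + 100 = (h - 1)*(h^3 - 14*h^2 + 65*h - 100) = (h - 4)*(h - 1)*(h^2 - 10*h + 25) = (h - 5)*(h - 4)*(h - 1)*(h - 5)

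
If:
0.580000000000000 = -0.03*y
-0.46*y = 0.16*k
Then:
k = 55.58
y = -19.33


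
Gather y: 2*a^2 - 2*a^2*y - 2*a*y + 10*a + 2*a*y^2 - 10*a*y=2*a^2 + 2*a*y^2 + 10*a + y*(-2*a^2 - 12*a)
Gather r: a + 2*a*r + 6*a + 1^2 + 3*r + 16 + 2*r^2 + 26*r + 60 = 7*a + 2*r^2 + r*(2*a + 29) + 77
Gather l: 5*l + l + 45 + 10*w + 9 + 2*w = 6*l + 12*w + 54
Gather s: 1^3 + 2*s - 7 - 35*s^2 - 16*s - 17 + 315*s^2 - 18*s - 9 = 280*s^2 - 32*s - 32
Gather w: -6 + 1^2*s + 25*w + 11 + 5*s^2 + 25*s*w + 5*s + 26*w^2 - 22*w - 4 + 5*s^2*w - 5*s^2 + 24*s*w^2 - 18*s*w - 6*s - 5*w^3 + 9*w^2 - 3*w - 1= -5*w^3 + w^2*(24*s + 35) + w*(5*s^2 + 7*s)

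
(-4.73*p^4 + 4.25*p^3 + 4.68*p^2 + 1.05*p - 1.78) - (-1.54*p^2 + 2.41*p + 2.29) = -4.73*p^4 + 4.25*p^3 + 6.22*p^2 - 1.36*p - 4.07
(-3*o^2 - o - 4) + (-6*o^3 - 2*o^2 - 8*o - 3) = -6*o^3 - 5*o^2 - 9*o - 7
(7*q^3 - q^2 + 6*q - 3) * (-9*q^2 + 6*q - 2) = -63*q^5 + 51*q^4 - 74*q^3 + 65*q^2 - 30*q + 6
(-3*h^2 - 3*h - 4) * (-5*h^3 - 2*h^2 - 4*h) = 15*h^5 + 21*h^4 + 38*h^3 + 20*h^2 + 16*h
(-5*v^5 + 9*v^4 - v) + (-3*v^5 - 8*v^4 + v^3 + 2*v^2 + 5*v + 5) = -8*v^5 + v^4 + v^3 + 2*v^2 + 4*v + 5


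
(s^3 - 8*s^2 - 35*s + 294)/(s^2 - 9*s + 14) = (s^2 - s - 42)/(s - 2)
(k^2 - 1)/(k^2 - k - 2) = (k - 1)/(k - 2)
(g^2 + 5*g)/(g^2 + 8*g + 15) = g/(g + 3)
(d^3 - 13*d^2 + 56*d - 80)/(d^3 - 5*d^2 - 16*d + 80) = (d - 4)/(d + 4)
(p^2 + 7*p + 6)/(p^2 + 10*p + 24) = (p + 1)/(p + 4)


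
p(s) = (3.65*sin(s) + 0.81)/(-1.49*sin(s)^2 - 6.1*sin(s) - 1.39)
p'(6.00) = -9.35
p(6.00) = -1.06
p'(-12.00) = 0.09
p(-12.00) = -0.54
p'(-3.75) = -0.09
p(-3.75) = -0.54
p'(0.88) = 0.06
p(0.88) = -0.52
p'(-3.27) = -0.05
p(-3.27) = -0.58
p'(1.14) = 0.04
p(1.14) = -0.51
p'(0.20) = 0.08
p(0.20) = -0.58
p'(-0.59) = 0.07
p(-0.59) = -0.79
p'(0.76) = 0.08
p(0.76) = -0.53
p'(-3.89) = -0.08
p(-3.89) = -0.53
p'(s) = (2.98*sin(s)*cos(s) + 6.1*cos(s))*(3.65*sin(s) + 0.81)/(-1.49*sin(s)^2 - 6.1*sin(s) - 1.39)^2 + 3.65*cos(s)/(-1.49*sin(s)^2 - 6.1*sin(s) - 1.39)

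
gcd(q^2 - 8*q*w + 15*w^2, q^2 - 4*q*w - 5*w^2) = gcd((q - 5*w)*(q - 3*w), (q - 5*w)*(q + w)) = q - 5*w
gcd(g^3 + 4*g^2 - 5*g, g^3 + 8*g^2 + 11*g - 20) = g^2 + 4*g - 5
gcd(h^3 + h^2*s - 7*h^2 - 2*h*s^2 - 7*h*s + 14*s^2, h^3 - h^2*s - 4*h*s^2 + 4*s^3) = -h^2 - h*s + 2*s^2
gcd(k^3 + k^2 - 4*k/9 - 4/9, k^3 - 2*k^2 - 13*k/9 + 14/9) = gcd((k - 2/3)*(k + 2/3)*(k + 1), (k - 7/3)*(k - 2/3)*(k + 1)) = k^2 + k/3 - 2/3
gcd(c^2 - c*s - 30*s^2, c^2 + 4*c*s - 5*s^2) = c + 5*s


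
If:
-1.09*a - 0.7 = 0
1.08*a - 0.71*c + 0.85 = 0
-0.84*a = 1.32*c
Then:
No Solution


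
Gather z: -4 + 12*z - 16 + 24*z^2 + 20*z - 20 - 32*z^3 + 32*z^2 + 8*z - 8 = -32*z^3 + 56*z^2 + 40*z - 48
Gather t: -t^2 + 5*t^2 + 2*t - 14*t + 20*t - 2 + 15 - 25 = 4*t^2 + 8*t - 12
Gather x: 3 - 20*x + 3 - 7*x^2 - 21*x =-7*x^2 - 41*x + 6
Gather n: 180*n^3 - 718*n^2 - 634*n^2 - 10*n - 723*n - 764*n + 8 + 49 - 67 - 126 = 180*n^3 - 1352*n^2 - 1497*n - 136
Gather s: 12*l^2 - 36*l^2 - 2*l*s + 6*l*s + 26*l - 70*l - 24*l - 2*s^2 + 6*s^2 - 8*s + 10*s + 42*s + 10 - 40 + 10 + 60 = -24*l^2 - 68*l + 4*s^2 + s*(4*l + 44) + 40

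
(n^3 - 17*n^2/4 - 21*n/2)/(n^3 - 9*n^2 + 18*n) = (n + 7/4)/(n - 3)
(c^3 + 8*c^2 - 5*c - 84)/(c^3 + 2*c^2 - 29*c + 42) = (c + 4)/(c - 2)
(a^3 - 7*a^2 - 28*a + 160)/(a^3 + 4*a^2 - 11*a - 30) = (a^2 - 12*a + 32)/(a^2 - a - 6)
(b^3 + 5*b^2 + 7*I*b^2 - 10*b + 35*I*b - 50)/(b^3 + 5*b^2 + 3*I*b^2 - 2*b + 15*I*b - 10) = (b + 5*I)/(b + I)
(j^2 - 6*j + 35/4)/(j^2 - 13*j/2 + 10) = (j - 7/2)/(j - 4)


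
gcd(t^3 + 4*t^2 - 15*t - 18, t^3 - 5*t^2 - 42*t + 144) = t^2 + 3*t - 18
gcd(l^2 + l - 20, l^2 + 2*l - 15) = l + 5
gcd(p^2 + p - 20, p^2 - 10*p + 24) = p - 4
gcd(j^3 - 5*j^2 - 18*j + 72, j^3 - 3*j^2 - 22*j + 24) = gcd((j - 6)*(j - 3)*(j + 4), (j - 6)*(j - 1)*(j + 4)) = j^2 - 2*j - 24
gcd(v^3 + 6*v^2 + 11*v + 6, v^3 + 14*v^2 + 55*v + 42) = v + 1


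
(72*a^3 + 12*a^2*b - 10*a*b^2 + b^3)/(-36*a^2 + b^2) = (-12*a^2 - 4*a*b + b^2)/(6*a + b)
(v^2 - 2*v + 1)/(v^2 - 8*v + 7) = (v - 1)/(v - 7)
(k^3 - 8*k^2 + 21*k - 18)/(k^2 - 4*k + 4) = (k^2 - 6*k + 9)/(k - 2)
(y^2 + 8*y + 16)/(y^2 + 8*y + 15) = (y^2 + 8*y + 16)/(y^2 + 8*y + 15)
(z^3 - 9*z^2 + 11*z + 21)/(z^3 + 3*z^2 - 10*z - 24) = (z^2 - 6*z - 7)/(z^2 + 6*z + 8)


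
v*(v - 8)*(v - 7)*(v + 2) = v^4 - 13*v^3 + 26*v^2 + 112*v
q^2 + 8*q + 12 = (q + 2)*(q + 6)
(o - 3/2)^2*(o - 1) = o^3 - 4*o^2 + 21*o/4 - 9/4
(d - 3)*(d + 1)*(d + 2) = d^3 - 7*d - 6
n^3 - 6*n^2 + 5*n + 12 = (n - 4)*(n - 3)*(n + 1)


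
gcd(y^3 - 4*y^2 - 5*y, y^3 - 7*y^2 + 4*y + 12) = y + 1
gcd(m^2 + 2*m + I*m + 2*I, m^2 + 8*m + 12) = m + 2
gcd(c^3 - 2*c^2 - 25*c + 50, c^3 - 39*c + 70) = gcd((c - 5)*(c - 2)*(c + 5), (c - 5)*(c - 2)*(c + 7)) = c^2 - 7*c + 10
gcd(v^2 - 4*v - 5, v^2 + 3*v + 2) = v + 1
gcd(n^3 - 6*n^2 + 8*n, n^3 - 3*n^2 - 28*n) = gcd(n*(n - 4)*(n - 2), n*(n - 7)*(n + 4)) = n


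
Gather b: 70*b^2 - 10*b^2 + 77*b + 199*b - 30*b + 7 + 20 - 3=60*b^2 + 246*b + 24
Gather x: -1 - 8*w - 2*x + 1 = -8*w - 2*x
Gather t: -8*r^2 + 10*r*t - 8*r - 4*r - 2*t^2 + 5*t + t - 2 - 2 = -8*r^2 - 12*r - 2*t^2 + t*(10*r + 6) - 4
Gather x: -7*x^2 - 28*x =-7*x^2 - 28*x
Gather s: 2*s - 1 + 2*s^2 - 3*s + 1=2*s^2 - s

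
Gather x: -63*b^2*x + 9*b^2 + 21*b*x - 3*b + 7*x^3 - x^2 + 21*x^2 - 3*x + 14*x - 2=9*b^2 - 3*b + 7*x^3 + 20*x^2 + x*(-63*b^2 + 21*b + 11) - 2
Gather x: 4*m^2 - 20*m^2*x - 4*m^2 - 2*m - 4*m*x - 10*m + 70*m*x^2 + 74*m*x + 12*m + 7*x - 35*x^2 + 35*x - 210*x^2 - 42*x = x^2*(70*m - 245) + x*(-20*m^2 + 70*m)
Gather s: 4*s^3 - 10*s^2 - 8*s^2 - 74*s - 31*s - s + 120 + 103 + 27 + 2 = 4*s^3 - 18*s^2 - 106*s + 252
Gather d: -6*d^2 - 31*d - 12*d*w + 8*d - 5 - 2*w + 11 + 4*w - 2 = -6*d^2 + d*(-12*w - 23) + 2*w + 4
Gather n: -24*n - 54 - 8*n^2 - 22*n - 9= -8*n^2 - 46*n - 63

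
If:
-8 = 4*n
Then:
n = -2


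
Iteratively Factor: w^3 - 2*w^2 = (w - 2)*(w^2) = w*(w - 2)*(w)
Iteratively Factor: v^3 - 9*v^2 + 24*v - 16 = (v - 1)*(v^2 - 8*v + 16) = (v - 4)*(v - 1)*(v - 4)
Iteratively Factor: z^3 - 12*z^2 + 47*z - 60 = (z - 5)*(z^2 - 7*z + 12) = (z - 5)*(z - 3)*(z - 4)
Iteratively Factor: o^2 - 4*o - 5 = (o - 5)*(o + 1)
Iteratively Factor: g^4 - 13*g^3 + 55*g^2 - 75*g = (g - 5)*(g^3 - 8*g^2 + 15*g) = (g - 5)*(g - 3)*(g^2 - 5*g) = (g - 5)^2*(g - 3)*(g)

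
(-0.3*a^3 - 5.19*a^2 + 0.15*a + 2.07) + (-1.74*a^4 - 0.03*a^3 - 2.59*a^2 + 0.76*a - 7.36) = -1.74*a^4 - 0.33*a^3 - 7.78*a^2 + 0.91*a - 5.29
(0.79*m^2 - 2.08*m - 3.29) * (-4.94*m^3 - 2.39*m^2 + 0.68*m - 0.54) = -3.9026*m^5 + 8.3871*m^4 + 21.761*m^3 + 6.0221*m^2 - 1.114*m + 1.7766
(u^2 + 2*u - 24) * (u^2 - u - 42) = u^4 + u^3 - 68*u^2 - 60*u + 1008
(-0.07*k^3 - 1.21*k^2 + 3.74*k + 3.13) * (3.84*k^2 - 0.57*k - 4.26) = -0.2688*k^5 - 4.6065*k^4 + 15.3495*k^3 + 15.042*k^2 - 17.7165*k - 13.3338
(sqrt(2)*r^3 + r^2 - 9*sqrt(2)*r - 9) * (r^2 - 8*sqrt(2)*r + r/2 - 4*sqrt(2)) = sqrt(2)*r^5 - 15*r^4 + sqrt(2)*r^4/2 - 17*sqrt(2)*r^3 - 15*r^3/2 - 17*sqrt(2)*r^2/2 + 135*r^2 + 135*r/2 + 72*sqrt(2)*r + 36*sqrt(2)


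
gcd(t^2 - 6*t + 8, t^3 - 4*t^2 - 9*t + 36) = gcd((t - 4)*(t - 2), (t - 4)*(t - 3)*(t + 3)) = t - 4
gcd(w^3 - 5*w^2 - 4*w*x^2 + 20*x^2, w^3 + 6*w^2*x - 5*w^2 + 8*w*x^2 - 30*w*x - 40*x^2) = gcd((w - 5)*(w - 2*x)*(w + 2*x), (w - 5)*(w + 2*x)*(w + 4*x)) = w^2 + 2*w*x - 5*w - 10*x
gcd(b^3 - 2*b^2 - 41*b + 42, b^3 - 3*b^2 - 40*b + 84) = b^2 - b - 42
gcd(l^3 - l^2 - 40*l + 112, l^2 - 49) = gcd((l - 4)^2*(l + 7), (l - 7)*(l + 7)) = l + 7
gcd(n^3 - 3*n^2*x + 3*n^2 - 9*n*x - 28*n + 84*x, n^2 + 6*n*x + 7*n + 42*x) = n + 7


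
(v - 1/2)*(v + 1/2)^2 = v^3 + v^2/2 - v/4 - 1/8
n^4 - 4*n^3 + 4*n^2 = n^2*(n - 2)^2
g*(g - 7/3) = g^2 - 7*g/3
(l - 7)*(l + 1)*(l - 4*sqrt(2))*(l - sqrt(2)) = l^4 - 5*sqrt(2)*l^3 - 6*l^3 + l^2 + 30*sqrt(2)*l^2 - 48*l + 35*sqrt(2)*l - 56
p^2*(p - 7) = p^3 - 7*p^2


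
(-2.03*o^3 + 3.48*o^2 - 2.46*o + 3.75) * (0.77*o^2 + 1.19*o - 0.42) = -1.5631*o^5 + 0.2639*o^4 + 3.0996*o^3 - 1.5015*o^2 + 5.4957*o - 1.575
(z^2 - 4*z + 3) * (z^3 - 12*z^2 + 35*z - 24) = z^5 - 16*z^4 + 86*z^3 - 200*z^2 + 201*z - 72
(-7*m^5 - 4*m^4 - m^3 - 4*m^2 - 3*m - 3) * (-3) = 21*m^5 + 12*m^4 + 3*m^3 + 12*m^2 + 9*m + 9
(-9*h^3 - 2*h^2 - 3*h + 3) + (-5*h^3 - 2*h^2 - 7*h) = -14*h^3 - 4*h^2 - 10*h + 3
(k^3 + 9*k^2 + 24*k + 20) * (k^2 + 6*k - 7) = k^5 + 15*k^4 + 71*k^3 + 101*k^2 - 48*k - 140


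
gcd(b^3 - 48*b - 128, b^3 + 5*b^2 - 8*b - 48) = b^2 + 8*b + 16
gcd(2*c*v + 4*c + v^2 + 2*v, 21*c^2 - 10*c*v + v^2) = 1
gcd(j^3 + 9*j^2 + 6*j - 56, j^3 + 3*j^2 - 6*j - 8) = j^2 + 2*j - 8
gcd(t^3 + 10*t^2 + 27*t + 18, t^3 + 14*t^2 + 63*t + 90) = t^2 + 9*t + 18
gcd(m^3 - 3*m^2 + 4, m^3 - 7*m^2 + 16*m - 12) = m^2 - 4*m + 4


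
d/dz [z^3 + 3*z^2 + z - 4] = 3*z^2 + 6*z + 1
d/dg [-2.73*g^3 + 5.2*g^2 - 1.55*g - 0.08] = -8.19*g^2 + 10.4*g - 1.55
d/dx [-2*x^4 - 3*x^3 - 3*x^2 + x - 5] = -8*x^3 - 9*x^2 - 6*x + 1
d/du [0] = 0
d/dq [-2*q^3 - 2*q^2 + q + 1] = -6*q^2 - 4*q + 1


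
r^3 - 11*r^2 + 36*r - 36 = (r - 6)*(r - 3)*(r - 2)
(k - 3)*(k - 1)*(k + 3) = k^3 - k^2 - 9*k + 9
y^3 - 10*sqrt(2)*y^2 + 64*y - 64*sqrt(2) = (y - 4*sqrt(2))^2*(y - 2*sqrt(2))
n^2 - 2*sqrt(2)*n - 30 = (n - 5*sqrt(2))*(n + 3*sqrt(2))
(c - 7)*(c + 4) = c^2 - 3*c - 28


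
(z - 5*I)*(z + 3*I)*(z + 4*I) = z^3 + 2*I*z^2 + 23*z + 60*I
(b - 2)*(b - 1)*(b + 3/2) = b^3 - 3*b^2/2 - 5*b/2 + 3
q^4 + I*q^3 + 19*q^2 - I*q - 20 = (q - 4*I)*(q + 5*I)*(-I*q - I)*(I*q - I)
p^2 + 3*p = p*(p + 3)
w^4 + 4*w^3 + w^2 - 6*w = w*(w - 1)*(w + 2)*(w + 3)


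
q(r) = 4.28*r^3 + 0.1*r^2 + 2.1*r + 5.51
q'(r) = 12.84*r^2 + 0.2*r + 2.1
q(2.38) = 68.77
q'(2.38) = 75.31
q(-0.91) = 0.46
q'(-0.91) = 12.55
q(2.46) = 75.00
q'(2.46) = 80.29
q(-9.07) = -3198.80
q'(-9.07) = 1056.57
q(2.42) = 71.84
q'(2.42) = 77.78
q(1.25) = 16.65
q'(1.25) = 22.41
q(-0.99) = -0.62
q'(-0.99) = 14.49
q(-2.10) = -38.10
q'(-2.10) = 58.30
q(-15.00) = -14448.49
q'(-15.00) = 2888.10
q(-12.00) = -7401.13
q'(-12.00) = 1848.66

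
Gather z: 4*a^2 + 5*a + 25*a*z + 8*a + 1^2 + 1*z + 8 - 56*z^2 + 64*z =4*a^2 + 13*a - 56*z^2 + z*(25*a + 65) + 9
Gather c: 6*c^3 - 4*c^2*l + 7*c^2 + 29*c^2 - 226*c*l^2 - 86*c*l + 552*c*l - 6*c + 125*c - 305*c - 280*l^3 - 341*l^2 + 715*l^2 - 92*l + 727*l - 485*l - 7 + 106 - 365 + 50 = 6*c^3 + c^2*(36 - 4*l) + c*(-226*l^2 + 466*l - 186) - 280*l^3 + 374*l^2 + 150*l - 216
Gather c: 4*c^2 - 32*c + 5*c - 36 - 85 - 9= 4*c^2 - 27*c - 130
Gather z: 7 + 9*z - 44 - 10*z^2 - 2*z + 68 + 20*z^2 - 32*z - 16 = 10*z^2 - 25*z + 15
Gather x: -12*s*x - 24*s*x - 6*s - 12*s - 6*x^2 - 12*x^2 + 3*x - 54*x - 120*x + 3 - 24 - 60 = -18*s - 18*x^2 + x*(-36*s - 171) - 81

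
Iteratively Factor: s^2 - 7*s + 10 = (s - 2)*(s - 5)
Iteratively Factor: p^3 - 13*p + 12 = (p + 4)*(p^2 - 4*p + 3) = (p - 3)*(p + 4)*(p - 1)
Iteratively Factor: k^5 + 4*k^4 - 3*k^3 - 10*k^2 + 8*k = (k + 2)*(k^4 + 2*k^3 - 7*k^2 + 4*k) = k*(k + 2)*(k^3 + 2*k^2 - 7*k + 4) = k*(k - 1)*(k + 2)*(k^2 + 3*k - 4) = k*(k - 1)^2*(k + 2)*(k + 4)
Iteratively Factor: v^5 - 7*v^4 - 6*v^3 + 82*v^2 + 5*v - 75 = (v + 3)*(v^4 - 10*v^3 + 24*v^2 + 10*v - 25) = (v - 5)*(v + 3)*(v^3 - 5*v^2 - v + 5) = (v - 5)*(v - 1)*(v + 3)*(v^2 - 4*v - 5) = (v - 5)*(v - 1)*(v + 1)*(v + 3)*(v - 5)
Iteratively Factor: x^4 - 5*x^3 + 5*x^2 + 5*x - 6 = (x - 3)*(x^3 - 2*x^2 - x + 2) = (x - 3)*(x + 1)*(x^2 - 3*x + 2) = (x - 3)*(x - 1)*(x + 1)*(x - 2)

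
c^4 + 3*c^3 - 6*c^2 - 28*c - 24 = (c - 3)*(c + 2)^3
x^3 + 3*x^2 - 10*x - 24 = (x - 3)*(x + 2)*(x + 4)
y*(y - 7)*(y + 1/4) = y^3 - 27*y^2/4 - 7*y/4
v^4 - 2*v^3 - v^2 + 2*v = v*(v - 2)*(v - 1)*(v + 1)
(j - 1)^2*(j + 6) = j^3 + 4*j^2 - 11*j + 6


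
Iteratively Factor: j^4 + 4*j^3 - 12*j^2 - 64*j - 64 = (j + 4)*(j^3 - 12*j - 16) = (j + 2)*(j + 4)*(j^2 - 2*j - 8) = (j - 4)*(j + 2)*(j + 4)*(j + 2)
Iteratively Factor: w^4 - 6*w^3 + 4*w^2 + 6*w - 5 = (w - 5)*(w^3 - w^2 - w + 1) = (w - 5)*(w + 1)*(w^2 - 2*w + 1) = (w - 5)*(w - 1)*(w + 1)*(w - 1)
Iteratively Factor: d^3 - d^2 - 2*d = (d)*(d^2 - d - 2) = d*(d - 2)*(d + 1)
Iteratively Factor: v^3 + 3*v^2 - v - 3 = (v + 3)*(v^2 - 1) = (v - 1)*(v + 3)*(v + 1)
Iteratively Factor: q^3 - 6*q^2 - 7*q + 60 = (q + 3)*(q^2 - 9*q + 20) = (q - 5)*(q + 3)*(q - 4)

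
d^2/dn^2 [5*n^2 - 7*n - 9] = 10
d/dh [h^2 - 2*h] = 2*h - 2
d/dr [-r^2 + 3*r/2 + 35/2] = 3/2 - 2*r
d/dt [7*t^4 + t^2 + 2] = 28*t^3 + 2*t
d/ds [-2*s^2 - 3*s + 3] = -4*s - 3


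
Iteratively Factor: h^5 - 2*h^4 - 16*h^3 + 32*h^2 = (h - 4)*(h^4 + 2*h^3 - 8*h^2) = h*(h - 4)*(h^3 + 2*h^2 - 8*h) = h*(h - 4)*(h - 2)*(h^2 + 4*h) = h^2*(h - 4)*(h - 2)*(h + 4)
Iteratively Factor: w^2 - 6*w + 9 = (w - 3)*(w - 3)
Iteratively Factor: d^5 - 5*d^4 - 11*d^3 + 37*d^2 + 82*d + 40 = (d + 2)*(d^4 - 7*d^3 + 3*d^2 + 31*d + 20) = (d - 4)*(d + 2)*(d^3 - 3*d^2 - 9*d - 5) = (d - 4)*(d + 1)*(d + 2)*(d^2 - 4*d - 5) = (d - 4)*(d + 1)^2*(d + 2)*(d - 5)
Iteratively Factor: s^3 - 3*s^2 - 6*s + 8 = (s - 1)*(s^2 - 2*s - 8) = (s - 4)*(s - 1)*(s + 2)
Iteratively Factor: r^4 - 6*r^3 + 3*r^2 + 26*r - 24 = (r - 4)*(r^3 - 2*r^2 - 5*r + 6) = (r - 4)*(r - 3)*(r^2 + r - 2) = (r - 4)*(r - 3)*(r + 2)*(r - 1)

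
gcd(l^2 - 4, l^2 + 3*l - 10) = l - 2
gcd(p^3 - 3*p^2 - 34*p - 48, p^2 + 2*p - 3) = p + 3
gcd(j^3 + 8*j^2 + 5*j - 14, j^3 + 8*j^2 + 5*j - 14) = j^3 + 8*j^2 + 5*j - 14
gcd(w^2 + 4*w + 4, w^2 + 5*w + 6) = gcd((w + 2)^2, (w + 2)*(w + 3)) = w + 2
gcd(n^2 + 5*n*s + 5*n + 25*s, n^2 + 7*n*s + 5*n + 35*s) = n + 5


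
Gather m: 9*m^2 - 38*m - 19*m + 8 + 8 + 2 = 9*m^2 - 57*m + 18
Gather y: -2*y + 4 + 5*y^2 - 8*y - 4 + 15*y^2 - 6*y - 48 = 20*y^2 - 16*y - 48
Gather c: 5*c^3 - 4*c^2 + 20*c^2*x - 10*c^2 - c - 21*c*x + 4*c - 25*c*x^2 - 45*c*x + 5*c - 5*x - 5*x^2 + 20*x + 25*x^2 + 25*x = 5*c^3 + c^2*(20*x - 14) + c*(-25*x^2 - 66*x + 8) + 20*x^2 + 40*x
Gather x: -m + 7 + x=-m + x + 7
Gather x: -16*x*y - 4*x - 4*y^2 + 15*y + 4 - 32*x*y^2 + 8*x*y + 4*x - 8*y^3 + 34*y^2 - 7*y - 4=x*(-32*y^2 - 8*y) - 8*y^3 + 30*y^2 + 8*y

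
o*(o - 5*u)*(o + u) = o^3 - 4*o^2*u - 5*o*u^2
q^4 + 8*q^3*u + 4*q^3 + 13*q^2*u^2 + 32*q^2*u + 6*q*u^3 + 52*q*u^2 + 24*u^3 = (q + 4)*(q + u)^2*(q + 6*u)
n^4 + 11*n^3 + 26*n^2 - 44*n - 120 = (n - 2)*(n + 2)*(n + 5)*(n + 6)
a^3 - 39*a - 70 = (a - 7)*(a + 2)*(a + 5)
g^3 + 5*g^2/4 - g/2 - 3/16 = (g - 1/2)*(g + 1/4)*(g + 3/2)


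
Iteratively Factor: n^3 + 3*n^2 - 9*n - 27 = (n - 3)*(n^2 + 6*n + 9) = (n - 3)*(n + 3)*(n + 3)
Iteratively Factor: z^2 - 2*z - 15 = (z + 3)*(z - 5)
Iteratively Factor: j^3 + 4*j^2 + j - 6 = (j + 2)*(j^2 + 2*j - 3) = (j + 2)*(j + 3)*(j - 1)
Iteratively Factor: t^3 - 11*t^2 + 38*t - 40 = (t - 5)*(t^2 - 6*t + 8) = (t - 5)*(t - 4)*(t - 2)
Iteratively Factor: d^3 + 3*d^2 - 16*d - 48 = (d - 4)*(d^2 + 7*d + 12) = (d - 4)*(d + 4)*(d + 3)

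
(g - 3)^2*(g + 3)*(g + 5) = g^4 + 2*g^3 - 24*g^2 - 18*g + 135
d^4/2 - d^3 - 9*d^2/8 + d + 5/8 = (d/2 + 1/2)*(d - 5/2)*(d - 1)*(d + 1/2)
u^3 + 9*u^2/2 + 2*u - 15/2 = (u - 1)*(u + 5/2)*(u + 3)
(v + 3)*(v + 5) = v^2 + 8*v + 15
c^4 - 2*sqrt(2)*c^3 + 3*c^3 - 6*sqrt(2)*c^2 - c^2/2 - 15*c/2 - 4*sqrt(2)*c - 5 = (c + 1)*(c + 2)*(c - 5*sqrt(2)/2)*(c + sqrt(2)/2)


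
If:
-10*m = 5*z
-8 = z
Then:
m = 4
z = -8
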